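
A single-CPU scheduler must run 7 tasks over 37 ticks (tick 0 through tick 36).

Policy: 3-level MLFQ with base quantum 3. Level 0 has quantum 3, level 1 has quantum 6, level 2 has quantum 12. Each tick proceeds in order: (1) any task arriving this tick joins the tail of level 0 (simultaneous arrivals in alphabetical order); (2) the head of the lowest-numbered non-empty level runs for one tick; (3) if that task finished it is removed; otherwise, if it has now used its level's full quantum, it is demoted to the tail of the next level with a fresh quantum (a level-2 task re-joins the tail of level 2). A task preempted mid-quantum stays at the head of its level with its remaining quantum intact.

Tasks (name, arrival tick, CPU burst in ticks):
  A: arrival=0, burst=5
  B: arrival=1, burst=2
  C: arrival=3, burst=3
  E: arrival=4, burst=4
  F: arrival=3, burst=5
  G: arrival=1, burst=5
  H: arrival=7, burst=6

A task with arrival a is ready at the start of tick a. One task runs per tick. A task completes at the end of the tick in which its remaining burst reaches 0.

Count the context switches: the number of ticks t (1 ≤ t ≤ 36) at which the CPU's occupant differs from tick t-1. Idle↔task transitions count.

t=0: L0/L1/L2 = A/-/- → run A
t=1: L0/L1/L2 = ABG/-/- → run A
t=2: L0/L1/L2 = ABG/-/- → run A
t=3: L0/L1/L2 = BGCF/A/- → run B
t=4: L0/L1/L2 = BGCFE/A/- → run B
t=5: L0/L1/L2 = GCFE/A/- → run G
t=6: L0/L1/L2 = GCFE/A/- → run G
t=7: L0/L1/L2 = GCFEH/A/- → run G
t=8: L0/L1/L2 = CFEH/AG/- → run C
t=9: L0/L1/L2 = CFEH/AG/- → run C
t=10: L0/L1/L2 = CFEH/AG/- → run C
t=11: L0/L1/L2 = FEH/AG/- → run F
t=12: L0/L1/L2 = FEH/AG/- → run F
t=13: L0/L1/L2 = FEH/AG/- → run F
t=14: L0/L1/L2 = EH/AGF/- → run E
t=15: L0/L1/L2 = EH/AGF/- → run E
t=16: L0/L1/L2 = EH/AGF/- → run E
t=17: L0/L1/L2 = H/AGFE/- → run H
t=18: L0/L1/L2 = H/AGFE/- → run H
t=19: L0/L1/L2 = H/AGFE/- → run H
t=20: L0/L1/L2 = -/AGFEH/- → run A
t=21: L0/L1/L2 = -/AGFEH/- → run A
t=22: L0/L1/L2 = -/GFEH/- → run G
t=23: L0/L1/L2 = -/GFEH/- → run G
t=24: L0/L1/L2 = -/FEH/- → run F
t=25: L0/L1/L2 = -/FEH/- → run F
t=26: L0/L1/L2 = -/EH/- → run E
t=27: L0/L1/L2 = -/H/- → run H
t=28: L0/L1/L2 = -/H/- → run H
t=29: L0/L1/L2 = -/H/- → run H
t=30: (idle)
t=31: (idle)
t=32: (idle)
t=33: (idle)
t=34: (idle)
t=35: (idle)
t=36: (idle)

context switches = 12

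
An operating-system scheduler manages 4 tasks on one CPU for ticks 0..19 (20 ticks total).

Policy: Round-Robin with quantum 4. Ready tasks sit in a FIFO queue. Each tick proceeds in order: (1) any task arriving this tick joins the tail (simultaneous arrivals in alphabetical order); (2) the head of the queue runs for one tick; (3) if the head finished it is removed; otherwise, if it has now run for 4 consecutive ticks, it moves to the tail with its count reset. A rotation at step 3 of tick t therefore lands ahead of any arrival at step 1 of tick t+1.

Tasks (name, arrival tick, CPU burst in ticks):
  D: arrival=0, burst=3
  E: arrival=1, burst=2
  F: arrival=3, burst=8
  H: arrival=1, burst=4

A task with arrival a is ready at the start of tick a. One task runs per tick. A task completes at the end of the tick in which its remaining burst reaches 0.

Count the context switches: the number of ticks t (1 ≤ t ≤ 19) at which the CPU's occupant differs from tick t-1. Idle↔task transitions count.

t=0: queue=[D] q_used=0 → run D
t=1: queue=[D,E,H] q_used=1 → run D
t=2: queue=[D,E,H] q_used=2 → run D
t=3: queue=[E,H,F] q_used=0 → run E
t=4: queue=[E,H,F] q_used=1 → run E
t=5: queue=[H,F] q_used=0 → run H
t=6: queue=[H,F] q_used=1 → run H
t=7: queue=[H,F] q_used=2 → run H
t=8: queue=[H,F] q_used=3 → run H
t=9: queue=[F] q_used=0 → run F
t=10: queue=[F] q_used=1 → run F
t=11: queue=[F] q_used=2 → run F
t=12: queue=[F] q_used=3 → run F
t=13: queue=[F] q_used=0 → run F
t=14: queue=[F] q_used=1 → run F
t=15: queue=[F] q_used=2 → run F
t=16: queue=[F] q_used=3 → run F
t=17: (idle)
t=18: (idle)
t=19: (idle)

context switches = 4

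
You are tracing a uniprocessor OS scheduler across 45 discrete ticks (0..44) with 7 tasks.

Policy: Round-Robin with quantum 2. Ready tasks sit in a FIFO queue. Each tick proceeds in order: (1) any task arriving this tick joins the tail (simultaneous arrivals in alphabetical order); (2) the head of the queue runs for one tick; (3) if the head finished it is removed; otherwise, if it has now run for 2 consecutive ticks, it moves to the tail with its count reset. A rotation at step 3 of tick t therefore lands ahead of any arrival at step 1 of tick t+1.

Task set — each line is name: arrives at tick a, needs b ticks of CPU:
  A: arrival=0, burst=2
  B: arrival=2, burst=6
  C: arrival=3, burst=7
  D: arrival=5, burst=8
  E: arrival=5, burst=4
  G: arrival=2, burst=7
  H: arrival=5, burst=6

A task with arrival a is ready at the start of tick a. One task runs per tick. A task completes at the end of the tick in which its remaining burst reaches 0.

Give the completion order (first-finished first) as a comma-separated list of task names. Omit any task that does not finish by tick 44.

t=0: queue=[A] q_used=0 → run A
t=1: queue=[A] q_used=1 → run A
t=2: queue=[B,G] q_used=0 → run B
t=3: queue=[B,G,C] q_used=1 → run B
t=4: queue=[G,C,B] q_used=0 → run G
t=5: queue=[G,C,B,D,E,H] q_used=1 → run G
t=6: queue=[C,B,D,E,H,G] q_used=0 → run C
t=7: queue=[C,B,D,E,H,G] q_used=1 → run C
t=8: queue=[B,D,E,H,G,C] q_used=0 → run B
t=9: queue=[B,D,E,H,G,C] q_used=1 → run B
t=10: queue=[D,E,H,G,C,B] q_used=0 → run D
t=11: queue=[D,E,H,G,C,B] q_used=1 → run D
t=12: queue=[E,H,G,C,B,D] q_used=0 → run E
t=13: queue=[E,H,G,C,B,D] q_used=1 → run E
t=14: queue=[H,G,C,B,D,E] q_used=0 → run H
t=15: queue=[H,G,C,B,D,E] q_used=1 → run H
t=16: queue=[G,C,B,D,E,H] q_used=0 → run G
t=17: queue=[G,C,B,D,E,H] q_used=1 → run G
t=18: queue=[C,B,D,E,H,G] q_used=0 → run C
t=19: queue=[C,B,D,E,H,G] q_used=1 → run C
t=20: queue=[B,D,E,H,G,C] q_used=0 → run B
t=21: queue=[B,D,E,H,G,C] q_used=1 → run B
t=22: queue=[D,E,H,G,C] q_used=0 → run D
t=23: queue=[D,E,H,G,C] q_used=1 → run D
t=24: queue=[E,H,G,C,D] q_used=0 → run E
t=25: queue=[E,H,G,C,D] q_used=1 → run E
t=26: queue=[H,G,C,D] q_used=0 → run H
t=27: queue=[H,G,C,D] q_used=1 → run H
t=28: queue=[G,C,D,H] q_used=0 → run G
t=29: queue=[G,C,D,H] q_used=1 → run G
t=30: queue=[C,D,H,G] q_used=0 → run C
t=31: queue=[C,D,H,G] q_used=1 → run C
t=32: queue=[D,H,G,C] q_used=0 → run D
t=33: queue=[D,H,G,C] q_used=1 → run D
t=34: queue=[H,G,C,D] q_used=0 → run H
t=35: queue=[H,G,C,D] q_used=1 → run H
t=36: queue=[G,C,D] q_used=0 → run G
t=37: queue=[C,D] q_used=0 → run C
t=38: queue=[D] q_used=0 → run D
t=39: queue=[D] q_used=1 → run D
t=40: (idle)
t=41: (idle)
t=42: (idle)
t=43: (idle)
t=44: (idle)

completion order = A, B, E, H, G, C, D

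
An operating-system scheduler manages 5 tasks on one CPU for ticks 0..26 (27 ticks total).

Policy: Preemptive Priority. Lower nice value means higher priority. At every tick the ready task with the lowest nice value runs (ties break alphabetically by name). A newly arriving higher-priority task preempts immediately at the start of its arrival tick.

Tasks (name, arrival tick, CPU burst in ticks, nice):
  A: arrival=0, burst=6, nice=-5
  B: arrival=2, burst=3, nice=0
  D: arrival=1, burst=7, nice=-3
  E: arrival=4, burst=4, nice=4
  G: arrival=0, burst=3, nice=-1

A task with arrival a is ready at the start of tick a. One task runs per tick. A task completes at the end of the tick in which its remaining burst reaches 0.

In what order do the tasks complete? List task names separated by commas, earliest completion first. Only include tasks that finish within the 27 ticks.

t=0: ready={A,G} → run A
t=1: ready={A,D,G} → run A
t=2: ready={A,B,D,G} → run A
t=3: ready={A,B,D,G} → run A
t=4: ready={A,B,D,E,G} → run A
t=5: ready={A,B,D,E,G} → run A
t=6: ready={B,D,E,G} → run D
t=7: ready={B,D,E,G} → run D
t=8: ready={B,D,E,G} → run D
t=9: ready={B,D,E,G} → run D
t=10: ready={B,D,E,G} → run D
t=11: ready={B,D,E,G} → run D
t=12: ready={B,D,E,G} → run D
t=13: ready={B,E,G} → run G
t=14: ready={B,E,G} → run G
t=15: ready={B,E,G} → run G
t=16: ready={B,E} → run B
t=17: ready={B,E} → run B
t=18: ready={B,E} → run B
t=19: ready={E} → run E
t=20: ready={E} → run E
t=21: ready={E} → run E
t=22: ready={E} → run E
t=23: (idle)
t=24: (idle)
t=25: (idle)
t=26: (idle)

completion order = A, D, G, B, E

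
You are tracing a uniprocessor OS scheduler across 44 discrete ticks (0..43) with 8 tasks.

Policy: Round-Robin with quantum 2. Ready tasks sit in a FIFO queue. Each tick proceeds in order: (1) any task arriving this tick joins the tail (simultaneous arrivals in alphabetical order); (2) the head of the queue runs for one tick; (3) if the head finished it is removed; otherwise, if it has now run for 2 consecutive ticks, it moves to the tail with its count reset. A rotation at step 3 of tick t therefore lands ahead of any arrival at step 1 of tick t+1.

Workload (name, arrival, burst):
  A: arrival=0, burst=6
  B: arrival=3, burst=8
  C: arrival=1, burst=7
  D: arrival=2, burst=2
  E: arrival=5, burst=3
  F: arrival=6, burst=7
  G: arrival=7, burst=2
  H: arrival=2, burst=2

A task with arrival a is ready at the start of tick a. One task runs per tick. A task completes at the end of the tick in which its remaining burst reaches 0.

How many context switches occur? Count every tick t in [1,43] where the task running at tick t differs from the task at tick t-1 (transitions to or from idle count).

t=0: queue=[A] q_used=0 → run A
t=1: queue=[A,C] q_used=1 → run A
t=2: queue=[C,A,D,H] q_used=0 → run C
t=3: queue=[C,A,D,H,B] q_used=1 → run C
t=4: queue=[A,D,H,B,C] q_used=0 → run A
t=5: queue=[A,D,H,B,C,E] q_used=1 → run A
t=6: queue=[D,H,B,C,E,A,F] q_used=0 → run D
t=7: queue=[D,H,B,C,E,A,F,G] q_used=1 → run D
t=8: queue=[H,B,C,E,A,F,G] q_used=0 → run H
t=9: queue=[H,B,C,E,A,F,G] q_used=1 → run H
t=10: queue=[B,C,E,A,F,G] q_used=0 → run B
t=11: queue=[B,C,E,A,F,G] q_used=1 → run B
t=12: queue=[C,E,A,F,G,B] q_used=0 → run C
t=13: queue=[C,E,A,F,G,B] q_used=1 → run C
t=14: queue=[E,A,F,G,B,C] q_used=0 → run E
t=15: queue=[E,A,F,G,B,C] q_used=1 → run E
t=16: queue=[A,F,G,B,C,E] q_used=0 → run A
t=17: queue=[A,F,G,B,C,E] q_used=1 → run A
t=18: queue=[F,G,B,C,E] q_used=0 → run F
t=19: queue=[F,G,B,C,E] q_used=1 → run F
t=20: queue=[G,B,C,E,F] q_used=0 → run G
t=21: queue=[G,B,C,E,F] q_used=1 → run G
t=22: queue=[B,C,E,F] q_used=0 → run B
t=23: queue=[B,C,E,F] q_used=1 → run B
t=24: queue=[C,E,F,B] q_used=0 → run C
t=25: queue=[C,E,F,B] q_used=1 → run C
t=26: queue=[E,F,B,C] q_used=0 → run E
t=27: queue=[F,B,C] q_used=0 → run F
t=28: queue=[F,B,C] q_used=1 → run F
t=29: queue=[B,C,F] q_used=0 → run B
t=30: queue=[B,C,F] q_used=1 → run B
t=31: queue=[C,F,B] q_used=0 → run C
t=32: queue=[F,B] q_used=0 → run F
t=33: queue=[F,B] q_used=1 → run F
t=34: queue=[B,F] q_used=0 → run B
t=35: queue=[B,F] q_used=1 → run B
t=36: queue=[F] q_used=0 → run F
t=37: (idle)
t=38: (idle)
t=39: (idle)
t=40: (idle)
t=41: (idle)
t=42: (idle)
t=43: (idle)

context switches = 20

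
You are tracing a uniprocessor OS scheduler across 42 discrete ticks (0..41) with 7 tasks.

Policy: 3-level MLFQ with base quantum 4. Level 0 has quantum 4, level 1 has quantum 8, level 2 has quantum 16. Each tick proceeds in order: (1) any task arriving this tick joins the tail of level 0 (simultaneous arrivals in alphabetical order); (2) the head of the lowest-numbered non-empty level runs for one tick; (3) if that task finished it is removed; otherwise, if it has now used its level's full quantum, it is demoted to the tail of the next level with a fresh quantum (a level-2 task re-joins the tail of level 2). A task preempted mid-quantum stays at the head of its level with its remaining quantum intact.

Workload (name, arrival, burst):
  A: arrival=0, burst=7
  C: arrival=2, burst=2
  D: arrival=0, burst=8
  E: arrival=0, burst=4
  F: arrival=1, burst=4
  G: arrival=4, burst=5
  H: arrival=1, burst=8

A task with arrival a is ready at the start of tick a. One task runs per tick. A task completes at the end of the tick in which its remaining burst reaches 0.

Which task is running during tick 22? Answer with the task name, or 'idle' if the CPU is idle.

running at tick 22 = G

t=0: L0/L1/L2 = ADE/-/- → run A
t=1: L0/L1/L2 = ADEFH/-/- → run A
t=2: L0/L1/L2 = ADEFHC/-/- → run A
t=3: L0/L1/L2 = ADEFHC/-/- → run A
t=4: L0/L1/L2 = DEFHCG/A/- → run D
t=5: L0/L1/L2 = DEFHCG/A/- → run D
t=6: L0/L1/L2 = DEFHCG/A/- → run D
t=7: L0/L1/L2 = DEFHCG/A/- → run D
t=8: L0/L1/L2 = EFHCG/AD/- → run E
t=9: L0/L1/L2 = EFHCG/AD/- → run E
t=10: L0/L1/L2 = EFHCG/AD/- → run E
t=11: L0/L1/L2 = EFHCG/AD/- → run E
t=12: L0/L1/L2 = FHCG/AD/- → run F
t=13: L0/L1/L2 = FHCG/AD/- → run F
t=14: L0/L1/L2 = FHCG/AD/- → run F
t=15: L0/L1/L2 = FHCG/AD/- → run F
t=16: L0/L1/L2 = HCG/AD/- → run H
t=17: L0/L1/L2 = HCG/AD/- → run H
t=18: L0/L1/L2 = HCG/AD/- → run H
t=19: L0/L1/L2 = HCG/AD/- → run H
t=20: L0/L1/L2 = CG/ADH/- → run C
t=21: L0/L1/L2 = CG/ADH/- → run C
t=22: L0/L1/L2 = G/ADH/- → run G
t=23: L0/L1/L2 = G/ADH/- → run G
t=24: L0/L1/L2 = G/ADH/- → run G
t=25: L0/L1/L2 = G/ADH/- → run G
t=26: L0/L1/L2 = -/ADHG/- → run A
t=27: L0/L1/L2 = -/ADHG/- → run A
t=28: L0/L1/L2 = -/ADHG/- → run A
t=29: L0/L1/L2 = -/DHG/- → run D
t=30: L0/L1/L2 = -/DHG/- → run D
t=31: L0/L1/L2 = -/DHG/- → run D
t=32: L0/L1/L2 = -/DHG/- → run D
t=33: L0/L1/L2 = -/HG/- → run H
t=34: L0/L1/L2 = -/HG/- → run H
t=35: L0/L1/L2 = -/HG/- → run H
t=36: L0/L1/L2 = -/HG/- → run H
t=37: L0/L1/L2 = -/G/- → run G
t=38: (idle)
t=39: (idle)
t=40: (idle)
t=41: (idle)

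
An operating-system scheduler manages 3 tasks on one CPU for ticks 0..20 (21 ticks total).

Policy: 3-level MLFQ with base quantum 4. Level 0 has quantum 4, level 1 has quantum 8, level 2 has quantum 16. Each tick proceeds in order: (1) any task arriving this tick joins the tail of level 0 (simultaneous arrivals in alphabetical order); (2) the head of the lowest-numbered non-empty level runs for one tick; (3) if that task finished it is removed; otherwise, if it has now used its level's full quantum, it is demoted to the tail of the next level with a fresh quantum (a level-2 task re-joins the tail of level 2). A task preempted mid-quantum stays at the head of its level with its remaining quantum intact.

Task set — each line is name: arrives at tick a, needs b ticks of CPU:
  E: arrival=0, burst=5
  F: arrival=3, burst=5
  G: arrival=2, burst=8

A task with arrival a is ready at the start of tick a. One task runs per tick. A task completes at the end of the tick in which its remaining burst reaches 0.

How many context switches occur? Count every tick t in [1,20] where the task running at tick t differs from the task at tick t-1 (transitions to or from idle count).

t=0: L0/L1/L2 = E/-/- → run E
t=1: L0/L1/L2 = E/-/- → run E
t=2: L0/L1/L2 = EG/-/- → run E
t=3: L0/L1/L2 = EGF/-/- → run E
t=4: L0/L1/L2 = GF/E/- → run G
t=5: L0/L1/L2 = GF/E/- → run G
t=6: L0/L1/L2 = GF/E/- → run G
t=7: L0/L1/L2 = GF/E/- → run G
t=8: L0/L1/L2 = F/EG/- → run F
t=9: L0/L1/L2 = F/EG/- → run F
t=10: L0/L1/L2 = F/EG/- → run F
t=11: L0/L1/L2 = F/EG/- → run F
t=12: L0/L1/L2 = -/EGF/- → run E
t=13: L0/L1/L2 = -/GF/- → run G
t=14: L0/L1/L2 = -/GF/- → run G
t=15: L0/L1/L2 = -/GF/- → run G
t=16: L0/L1/L2 = -/GF/- → run G
t=17: L0/L1/L2 = -/F/- → run F
t=18: (idle)
t=19: (idle)
t=20: (idle)

context switches = 6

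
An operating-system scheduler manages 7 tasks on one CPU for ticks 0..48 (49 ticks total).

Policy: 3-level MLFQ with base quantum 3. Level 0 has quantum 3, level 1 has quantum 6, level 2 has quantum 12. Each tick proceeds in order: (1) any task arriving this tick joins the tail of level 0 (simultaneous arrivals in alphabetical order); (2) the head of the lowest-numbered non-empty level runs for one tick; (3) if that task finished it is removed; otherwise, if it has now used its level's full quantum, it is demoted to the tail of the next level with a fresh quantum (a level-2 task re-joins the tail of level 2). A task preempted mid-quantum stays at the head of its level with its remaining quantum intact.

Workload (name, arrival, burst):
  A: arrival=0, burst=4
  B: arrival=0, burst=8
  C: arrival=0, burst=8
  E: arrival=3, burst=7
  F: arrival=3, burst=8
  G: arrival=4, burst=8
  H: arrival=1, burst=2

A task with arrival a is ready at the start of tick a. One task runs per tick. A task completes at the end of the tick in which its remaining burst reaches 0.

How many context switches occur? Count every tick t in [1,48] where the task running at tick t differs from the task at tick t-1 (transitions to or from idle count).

context switches = 13

t=0: L0/L1/L2 = ABC/-/- → run A
t=1: L0/L1/L2 = ABCH/-/- → run A
t=2: L0/L1/L2 = ABCH/-/- → run A
t=3: L0/L1/L2 = BCHEF/A/- → run B
t=4: L0/L1/L2 = BCHEFG/A/- → run B
t=5: L0/L1/L2 = BCHEFG/A/- → run B
t=6: L0/L1/L2 = CHEFG/AB/- → run C
t=7: L0/L1/L2 = CHEFG/AB/- → run C
t=8: L0/L1/L2 = CHEFG/AB/- → run C
t=9: L0/L1/L2 = HEFG/ABC/- → run H
t=10: L0/L1/L2 = HEFG/ABC/- → run H
t=11: L0/L1/L2 = EFG/ABC/- → run E
t=12: L0/L1/L2 = EFG/ABC/- → run E
t=13: L0/L1/L2 = EFG/ABC/- → run E
t=14: L0/L1/L2 = FG/ABCE/- → run F
t=15: L0/L1/L2 = FG/ABCE/- → run F
t=16: L0/L1/L2 = FG/ABCE/- → run F
t=17: L0/L1/L2 = G/ABCEF/- → run G
t=18: L0/L1/L2 = G/ABCEF/- → run G
t=19: L0/L1/L2 = G/ABCEF/- → run G
t=20: L0/L1/L2 = -/ABCEFG/- → run A
t=21: L0/L1/L2 = -/BCEFG/- → run B
t=22: L0/L1/L2 = -/BCEFG/- → run B
t=23: L0/L1/L2 = -/BCEFG/- → run B
t=24: L0/L1/L2 = -/BCEFG/- → run B
t=25: L0/L1/L2 = -/BCEFG/- → run B
t=26: L0/L1/L2 = -/CEFG/- → run C
t=27: L0/L1/L2 = -/CEFG/- → run C
t=28: L0/L1/L2 = -/CEFG/- → run C
t=29: L0/L1/L2 = -/CEFG/- → run C
t=30: L0/L1/L2 = -/CEFG/- → run C
t=31: L0/L1/L2 = -/EFG/- → run E
t=32: L0/L1/L2 = -/EFG/- → run E
t=33: L0/L1/L2 = -/EFG/- → run E
t=34: L0/L1/L2 = -/EFG/- → run E
t=35: L0/L1/L2 = -/FG/- → run F
t=36: L0/L1/L2 = -/FG/- → run F
t=37: L0/L1/L2 = -/FG/- → run F
t=38: L0/L1/L2 = -/FG/- → run F
t=39: L0/L1/L2 = -/FG/- → run F
t=40: L0/L1/L2 = -/G/- → run G
t=41: L0/L1/L2 = -/G/- → run G
t=42: L0/L1/L2 = -/G/- → run G
t=43: L0/L1/L2 = -/G/- → run G
t=44: L0/L1/L2 = -/G/- → run G
t=45: (idle)
t=46: (idle)
t=47: (idle)
t=48: (idle)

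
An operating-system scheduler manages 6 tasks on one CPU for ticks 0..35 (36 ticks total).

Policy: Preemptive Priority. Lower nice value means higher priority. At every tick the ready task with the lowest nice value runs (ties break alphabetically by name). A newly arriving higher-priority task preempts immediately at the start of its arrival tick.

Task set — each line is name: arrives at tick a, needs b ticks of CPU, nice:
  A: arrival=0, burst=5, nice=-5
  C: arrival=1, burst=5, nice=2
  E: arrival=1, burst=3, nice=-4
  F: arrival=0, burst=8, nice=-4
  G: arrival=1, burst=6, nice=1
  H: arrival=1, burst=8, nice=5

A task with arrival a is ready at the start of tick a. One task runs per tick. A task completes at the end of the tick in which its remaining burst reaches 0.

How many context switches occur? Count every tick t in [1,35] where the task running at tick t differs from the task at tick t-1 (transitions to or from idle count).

t=0: ready={A,F} → run A
t=1: ready={A,C,E,F,G,H} → run A
t=2: ready={A,C,E,F,G,H} → run A
t=3: ready={A,C,E,F,G,H} → run A
t=4: ready={A,C,E,F,G,H} → run A
t=5: ready={C,E,F,G,H} → run E
t=6: ready={C,E,F,G,H} → run E
t=7: ready={C,E,F,G,H} → run E
t=8: ready={C,F,G,H} → run F
t=9: ready={C,F,G,H} → run F
t=10: ready={C,F,G,H} → run F
t=11: ready={C,F,G,H} → run F
t=12: ready={C,F,G,H} → run F
t=13: ready={C,F,G,H} → run F
t=14: ready={C,F,G,H} → run F
t=15: ready={C,F,G,H} → run F
t=16: ready={C,G,H} → run G
t=17: ready={C,G,H} → run G
t=18: ready={C,G,H} → run G
t=19: ready={C,G,H} → run G
t=20: ready={C,G,H} → run G
t=21: ready={C,G,H} → run G
t=22: ready={C,H} → run C
t=23: ready={C,H} → run C
t=24: ready={C,H} → run C
t=25: ready={C,H} → run C
t=26: ready={C,H} → run C
t=27: ready={H} → run H
t=28: ready={H} → run H
t=29: ready={H} → run H
t=30: ready={H} → run H
t=31: ready={H} → run H
t=32: ready={H} → run H
t=33: ready={H} → run H
t=34: ready={H} → run H
t=35: (idle)

context switches = 6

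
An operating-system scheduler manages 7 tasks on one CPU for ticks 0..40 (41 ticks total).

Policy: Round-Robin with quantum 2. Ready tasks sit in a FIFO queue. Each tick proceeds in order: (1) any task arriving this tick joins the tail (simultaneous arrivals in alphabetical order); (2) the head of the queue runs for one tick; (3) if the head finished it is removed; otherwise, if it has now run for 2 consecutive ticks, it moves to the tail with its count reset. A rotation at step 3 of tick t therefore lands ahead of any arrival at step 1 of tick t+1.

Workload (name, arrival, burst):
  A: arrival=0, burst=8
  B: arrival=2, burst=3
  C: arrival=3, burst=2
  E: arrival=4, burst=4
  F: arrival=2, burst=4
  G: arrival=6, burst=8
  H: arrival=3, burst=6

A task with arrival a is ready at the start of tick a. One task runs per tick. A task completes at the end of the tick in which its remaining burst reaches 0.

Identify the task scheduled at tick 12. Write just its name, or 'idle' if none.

t=0: queue=[A] q_used=0 → run A
t=1: queue=[A] q_used=1 → run A
t=2: queue=[A,B,F] q_used=0 → run A
t=3: queue=[A,B,F,C,H] q_used=1 → run A
t=4: queue=[B,F,C,H,A,E] q_used=0 → run B
t=5: queue=[B,F,C,H,A,E] q_used=1 → run B
t=6: queue=[F,C,H,A,E,B,G] q_used=0 → run F
t=7: queue=[F,C,H,A,E,B,G] q_used=1 → run F
t=8: queue=[C,H,A,E,B,G,F] q_used=0 → run C
t=9: queue=[C,H,A,E,B,G,F] q_used=1 → run C
t=10: queue=[H,A,E,B,G,F] q_used=0 → run H
t=11: queue=[H,A,E,B,G,F] q_used=1 → run H
t=12: queue=[A,E,B,G,F,H] q_used=0 → run A
t=13: queue=[A,E,B,G,F,H] q_used=1 → run A
t=14: queue=[E,B,G,F,H,A] q_used=0 → run E
t=15: queue=[E,B,G,F,H,A] q_used=1 → run E
t=16: queue=[B,G,F,H,A,E] q_used=0 → run B
t=17: queue=[G,F,H,A,E] q_used=0 → run G
t=18: queue=[G,F,H,A,E] q_used=1 → run G
t=19: queue=[F,H,A,E,G] q_used=0 → run F
t=20: queue=[F,H,A,E,G] q_used=1 → run F
t=21: queue=[H,A,E,G] q_used=0 → run H
t=22: queue=[H,A,E,G] q_used=1 → run H
t=23: queue=[A,E,G,H] q_used=0 → run A
t=24: queue=[A,E,G,H] q_used=1 → run A
t=25: queue=[E,G,H] q_used=0 → run E
t=26: queue=[E,G,H] q_used=1 → run E
t=27: queue=[G,H] q_used=0 → run G
t=28: queue=[G,H] q_used=1 → run G
t=29: queue=[H,G] q_used=0 → run H
t=30: queue=[H,G] q_used=1 → run H
t=31: queue=[G] q_used=0 → run G
t=32: queue=[G] q_used=1 → run G
t=33: queue=[G] q_used=0 → run G
t=34: queue=[G] q_used=1 → run G
t=35: (idle)
t=36: (idle)
t=37: (idle)
t=38: (idle)
t=39: (idle)
t=40: (idle)

running at tick 12 = A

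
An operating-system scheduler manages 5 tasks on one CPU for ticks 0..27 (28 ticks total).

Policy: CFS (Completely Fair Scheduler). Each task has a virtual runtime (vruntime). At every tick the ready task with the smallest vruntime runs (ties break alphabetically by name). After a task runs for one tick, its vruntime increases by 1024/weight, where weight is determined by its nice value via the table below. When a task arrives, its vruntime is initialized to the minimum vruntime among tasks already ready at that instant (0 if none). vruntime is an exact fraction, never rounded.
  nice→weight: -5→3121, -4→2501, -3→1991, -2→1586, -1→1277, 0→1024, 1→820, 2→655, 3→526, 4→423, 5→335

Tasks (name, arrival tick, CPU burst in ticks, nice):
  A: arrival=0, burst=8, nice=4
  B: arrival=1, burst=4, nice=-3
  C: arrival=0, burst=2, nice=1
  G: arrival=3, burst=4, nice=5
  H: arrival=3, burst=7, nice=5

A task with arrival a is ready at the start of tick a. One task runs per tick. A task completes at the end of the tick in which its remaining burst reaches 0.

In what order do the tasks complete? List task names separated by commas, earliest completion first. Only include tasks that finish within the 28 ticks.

t=0: vr[A=0 C=0] → run A
t=1: vr[A=1024/423 B=0 C=0] → run B
t=2: vr[A=1024/423 B=1024/1991 C=0] → run C
t=3: vr[A=1024/423 B=1024/1991 C=256/205 G=1024/1991 H=1024/1991] → run B
t=4: vr[A=1024/423 B=2048/1991 C=256/205 G=1024/1991 H=1024/1991] → run G
t=5: vr[A=1024/423 B=2048/1991 C=256/205 G=2381824/666985 H=1024/1991] → run H
t=6: vr[A=1024/423 B=2048/1991 C=256/205 G=2381824/666985 H=2381824/666985] → run B
t=7: vr[A=1024/423 B=3072/1991 C=256/205 G=2381824/666985 H=2381824/666985] → run C
t=8: vr[A=1024/423 B=3072/1991 G=2381824/666985 H=2381824/666985] → run B
t=9: vr[A=1024/423 G=2381824/666985 H=2381824/666985] → run A
t=10: vr[A=2048/423 G=2381824/666985 H=2381824/666985] → run G
t=11: vr[A=2048/423 G=4420608/666985 H=2381824/666985] → run H
t=12: vr[A=2048/423 G=4420608/666985 H=4420608/666985] → run A
t=13: vr[A=1024/141 G=4420608/666985 H=4420608/666985] → run G
t=14: vr[A=1024/141 G=6459392/666985 H=4420608/666985] → run H
t=15: vr[A=1024/141 G=6459392/666985 H=6459392/666985] → run A
t=16: vr[A=4096/423 G=6459392/666985 H=6459392/666985] → run A
t=17: vr[A=5120/423 G=6459392/666985 H=6459392/666985] → run G
t=18: vr[A=5120/423 H=6459392/666985] → run H
t=19: vr[A=5120/423 H=8498176/666985] → run A
t=20: vr[A=2048/141 H=8498176/666985] → run H
t=21: vr[A=2048/141 H=2107392/133397] → run A
t=22: vr[A=7168/423 H=2107392/133397] → run H
t=23: vr[A=7168/423 H=12575744/666985] → run A
t=24: vr[H=12575744/666985] → run H
t=25: (idle)
t=26: (idle)
t=27: (idle)

completion order = C, B, G, A, H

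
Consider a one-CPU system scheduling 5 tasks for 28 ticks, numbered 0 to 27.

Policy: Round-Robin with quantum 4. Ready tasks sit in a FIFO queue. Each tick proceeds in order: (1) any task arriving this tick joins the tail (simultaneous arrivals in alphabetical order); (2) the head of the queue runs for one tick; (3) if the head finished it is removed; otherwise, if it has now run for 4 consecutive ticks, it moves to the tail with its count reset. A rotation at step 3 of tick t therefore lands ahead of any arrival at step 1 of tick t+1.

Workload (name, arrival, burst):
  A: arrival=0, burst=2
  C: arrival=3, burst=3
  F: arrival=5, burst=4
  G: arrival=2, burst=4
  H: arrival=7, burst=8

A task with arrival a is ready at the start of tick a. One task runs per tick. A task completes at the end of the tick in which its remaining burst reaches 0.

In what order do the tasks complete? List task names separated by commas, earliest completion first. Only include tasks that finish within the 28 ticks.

t=0: queue=[A] q_used=0 → run A
t=1: queue=[A] q_used=1 → run A
t=2: queue=[G] q_used=0 → run G
t=3: queue=[G,C] q_used=1 → run G
t=4: queue=[G,C] q_used=2 → run G
t=5: queue=[G,C,F] q_used=3 → run G
t=6: queue=[C,F] q_used=0 → run C
t=7: queue=[C,F,H] q_used=1 → run C
t=8: queue=[C,F,H] q_used=2 → run C
t=9: queue=[F,H] q_used=0 → run F
t=10: queue=[F,H] q_used=1 → run F
t=11: queue=[F,H] q_used=2 → run F
t=12: queue=[F,H] q_used=3 → run F
t=13: queue=[H] q_used=0 → run H
t=14: queue=[H] q_used=1 → run H
t=15: queue=[H] q_used=2 → run H
t=16: queue=[H] q_used=3 → run H
t=17: queue=[H] q_used=0 → run H
t=18: queue=[H] q_used=1 → run H
t=19: queue=[H] q_used=2 → run H
t=20: queue=[H] q_used=3 → run H
t=21: (idle)
t=22: (idle)
t=23: (idle)
t=24: (idle)
t=25: (idle)
t=26: (idle)
t=27: (idle)

completion order = A, G, C, F, H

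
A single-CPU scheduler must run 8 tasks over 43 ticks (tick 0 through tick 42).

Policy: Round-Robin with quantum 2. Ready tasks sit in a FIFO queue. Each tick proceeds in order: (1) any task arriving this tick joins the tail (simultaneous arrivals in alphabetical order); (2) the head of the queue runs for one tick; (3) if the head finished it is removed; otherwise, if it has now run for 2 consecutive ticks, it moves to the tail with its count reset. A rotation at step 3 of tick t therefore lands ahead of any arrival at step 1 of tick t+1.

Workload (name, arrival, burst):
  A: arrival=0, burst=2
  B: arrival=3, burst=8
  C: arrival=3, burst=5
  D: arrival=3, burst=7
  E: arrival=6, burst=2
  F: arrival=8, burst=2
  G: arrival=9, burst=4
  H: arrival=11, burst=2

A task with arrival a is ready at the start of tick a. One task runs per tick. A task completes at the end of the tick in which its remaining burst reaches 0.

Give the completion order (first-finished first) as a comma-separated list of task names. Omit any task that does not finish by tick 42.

t=0: queue=[A] q_used=0 → run A
t=1: queue=[A] q_used=1 → run A
t=2: (idle)
t=3: queue=[B,C,D] q_used=0 → run B
t=4: queue=[B,C,D] q_used=1 → run B
t=5: queue=[C,D,B] q_used=0 → run C
t=6: queue=[C,D,B,E] q_used=1 → run C
t=7: queue=[D,B,E,C] q_used=0 → run D
t=8: queue=[D,B,E,C,F] q_used=1 → run D
t=9: queue=[B,E,C,F,D,G] q_used=0 → run B
t=10: queue=[B,E,C,F,D,G] q_used=1 → run B
t=11: queue=[E,C,F,D,G,B,H] q_used=0 → run E
t=12: queue=[E,C,F,D,G,B,H] q_used=1 → run E
t=13: queue=[C,F,D,G,B,H] q_used=0 → run C
t=14: queue=[C,F,D,G,B,H] q_used=1 → run C
t=15: queue=[F,D,G,B,H,C] q_used=0 → run F
t=16: queue=[F,D,G,B,H,C] q_used=1 → run F
t=17: queue=[D,G,B,H,C] q_used=0 → run D
t=18: queue=[D,G,B,H,C] q_used=1 → run D
t=19: queue=[G,B,H,C,D] q_used=0 → run G
t=20: queue=[G,B,H,C,D] q_used=1 → run G
t=21: queue=[B,H,C,D,G] q_used=0 → run B
t=22: queue=[B,H,C,D,G] q_used=1 → run B
t=23: queue=[H,C,D,G,B] q_used=0 → run H
t=24: queue=[H,C,D,G,B] q_used=1 → run H
t=25: queue=[C,D,G,B] q_used=0 → run C
t=26: queue=[D,G,B] q_used=0 → run D
t=27: queue=[D,G,B] q_used=1 → run D
t=28: queue=[G,B,D] q_used=0 → run G
t=29: queue=[G,B,D] q_used=1 → run G
t=30: queue=[B,D] q_used=0 → run B
t=31: queue=[B,D] q_used=1 → run B
t=32: queue=[D] q_used=0 → run D
t=33: (idle)
t=34: (idle)
t=35: (idle)
t=36: (idle)
t=37: (idle)
t=38: (idle)
t=39: (idle)
t=40: (idle)
t=41: (idle)
t=42: (idle)

completion order = A, E, F, H, C, G, B, D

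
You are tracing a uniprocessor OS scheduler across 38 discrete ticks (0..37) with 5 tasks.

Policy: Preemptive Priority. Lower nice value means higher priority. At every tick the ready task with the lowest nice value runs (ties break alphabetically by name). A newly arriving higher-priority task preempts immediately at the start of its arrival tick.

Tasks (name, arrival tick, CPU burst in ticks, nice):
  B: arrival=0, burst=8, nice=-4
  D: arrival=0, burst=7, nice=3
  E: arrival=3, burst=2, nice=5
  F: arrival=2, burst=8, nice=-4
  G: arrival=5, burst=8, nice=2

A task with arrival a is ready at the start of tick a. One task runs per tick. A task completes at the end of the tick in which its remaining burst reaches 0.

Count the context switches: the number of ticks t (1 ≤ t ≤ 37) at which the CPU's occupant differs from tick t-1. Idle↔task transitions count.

t=0: ready={B,D} → run B
t=1: ready={B,D} → run B
t=2: ready={B,D,F} → run B
t=3: ready={B,D,E,F} → run B
t=4: ready={B,D,E,F} → run B
t=5: ready={B,D,E,F,G} → run B
t=6: ready={B,D,E,F,G} → run B
t=7: ready={B,D,E,F,G} → run B
t=8: ready={D,E,F,G} → run F
t=9: ready={D,E,F,G} → run F
t=10: ready={D,E,F,G} → run F
t=11: ready={D,E,F,G} → run F
t=12: ready={D,E,F,G} → run F
t=13: ready={D,E,F,G} → run F
t=14: ready={D,E,F,G} → run F
t=15: ready={D,E,F,G} → run F
t=16: ready={D,E,G} → run G
t=17: ready={D,E,G} → run G
t=18: ready={D,E,G} → run G
t=19: ready={D,E,G} → run G
t=20: ready={D,E,G} → run G
t=21: ready={D,E,G} → run G
t=22: ready={D,E,G} → run G
t=23: ready={D,E,G} → run G
t=24: ready={D,E} → run D
t=25: ready={D,E} → run D
t=26: ready={D,E} → run D
t=27: ready={D,E} → run D
t=28: ready={D,E} → run D
t=29: ready={D,E} → run D
t=30: ready={D,E} → run D
t=31: ready={E} → run E
t=32: ready={E} → run E
t=33: (idle)
t=34: (idle)
t=35: (idle)
t=36: (idle)
t=37: (idle)

context switches = 5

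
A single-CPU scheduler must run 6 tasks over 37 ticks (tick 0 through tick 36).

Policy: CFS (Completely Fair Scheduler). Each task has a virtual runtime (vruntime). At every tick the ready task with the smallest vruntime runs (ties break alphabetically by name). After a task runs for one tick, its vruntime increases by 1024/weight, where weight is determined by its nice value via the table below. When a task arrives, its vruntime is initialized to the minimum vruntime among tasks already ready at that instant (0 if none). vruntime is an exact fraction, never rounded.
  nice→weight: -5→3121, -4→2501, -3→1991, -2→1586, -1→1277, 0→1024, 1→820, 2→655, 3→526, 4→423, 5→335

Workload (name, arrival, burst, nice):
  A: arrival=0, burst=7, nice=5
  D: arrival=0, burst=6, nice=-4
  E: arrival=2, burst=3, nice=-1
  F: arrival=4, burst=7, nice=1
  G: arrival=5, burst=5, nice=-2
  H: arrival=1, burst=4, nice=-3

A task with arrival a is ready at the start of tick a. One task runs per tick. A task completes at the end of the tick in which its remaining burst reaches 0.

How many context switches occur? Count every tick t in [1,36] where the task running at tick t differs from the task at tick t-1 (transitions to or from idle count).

t=0: vr[A=0 D=0] → run A
t=1: vr[A=1024/335 D=0 H=0] → run D
t=2: vr[A=1024/335 D=1024/2501 E=0 H=0] → run E
t=3: vr[A=1024/335 D=1024/2501 E=1024/1277 H=0] → run H
t=4: vr[A=1024/335 D=1024/2501 E=1024/1277 F=1024/2501 H=1024/1991] → run D
t=5: vr[A=1024/335 D=2048/2501 E=1024/1277 F=1024/2501 G=1024/2501 H=1024/1991] → run F
t=6: vr[A=1024/335 D=2048/2501 E=1024/1277 F=20736/12505 G=1024/2501 H=1024/1991] → run G
t=7: vr[A=1024/335 D=2048/2501 E=1024/1277 F=20736/12505 G=34304/32513 H=1024/1991] → run H
t=8: vr[A=1024/335 D=2048/2501 E=1024/1277 F=20736/12505 G=34304/32513 H=2048/1991] → run E
t=9: vr[A=1024/335 D=2048/2501 E=2048/1277 F=20736/12505 G=34304/32513 H=2048/1991] → run D
t=10: vr[A=1024/335 D=3072/2501 E=2048/1277 F=20736/12505 G=34304/32513 H=2048/1991] → run H
t=11: vr[A=1024/335 D=3072/2501 E=2048/1277 F=20736/12505 G=34304/32513 H=3072/1991] → run G
t=12: vr[A=1024/335 D=3072/2501 E=2048/1277 F=20736/12505 G=55296/32513 H=3072/1991] → run D
t=13: vr[A=1024/335 D=4096/2501 E=2048/1277 F=20736/12505 G=55296/32513 H=3072/1991] → run H
t=14: vr[A=1024/335 D=4096/2501 E=2048/1277 F=20736/12505 G=55296/32513] → run E
t=15: vr[A=1024/335 D=4096/2501 F=20736/12505 G=55296/32513] → run D
t=16: vr[A=1024/335 D=5120/2501 F=20736/12505 G=55296/32513] → run F
t=17: vr[A=1024/335 D=5120/2501 F=36352/12505 G=55296/32513] → run G
t=18: vr[A=1024/335 D=5120/2501 F=36352/12505 G=76288/32513] → run D
t=19: vr[A=1024/335 F=36352/12505 G=76288/32513] → run G
t=20: vr[A=1024/335 F=36352/12505 G=97280/32513] → run F
t=21: vr[A=1024/335 F=51968/12505 G=97280/32513] → run G
t=22: vr[A=1024/335 F=51968/12505] → run A
t=23: vr[A=2048/335 F=51968/12505] → run F
t=24: vr[A=2048/335 F=67584/12505] → run F
t=25: vr[A=2048/335 F=16640/2501] → run A
t=26: vr[A=3072/335 F=16640/2501] → run F
t=27: vr[A=3072/335 F=98816/12505] → run F
t=28: vr[A=3072/335] → run A
t=29: vr[A=4096/335] → run A
t=30: vr[A=1024/67] → run A
t=31: vr[A=6144/335] → run A
t=32: (idle)
t=33: (idle)
t=34: (idle)
t=35: (idle)
t=36: (idle)

context switches = 27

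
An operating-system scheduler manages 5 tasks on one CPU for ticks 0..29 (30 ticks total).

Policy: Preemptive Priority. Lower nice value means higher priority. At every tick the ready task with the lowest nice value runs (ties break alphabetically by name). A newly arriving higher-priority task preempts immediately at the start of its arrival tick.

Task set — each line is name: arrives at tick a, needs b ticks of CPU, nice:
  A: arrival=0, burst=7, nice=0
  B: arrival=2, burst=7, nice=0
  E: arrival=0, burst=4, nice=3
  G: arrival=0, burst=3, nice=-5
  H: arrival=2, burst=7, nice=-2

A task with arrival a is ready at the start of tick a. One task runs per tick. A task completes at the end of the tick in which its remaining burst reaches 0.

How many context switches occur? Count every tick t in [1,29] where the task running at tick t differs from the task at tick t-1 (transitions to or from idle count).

t=0: ready={A,E,G} → run G
t=1: ready={A,E,G} → run G
t=2: ready={A,B,E,G,H} → run G
t=3: ready={A,B,E,H} → run H
t=4: ready={A,B,E,H} → run H
t=5: ready={A,B,E,H} → run H
t=6: ready={A,B,E,H} → run H
t=7: ready={A,B,E,H} → run H
t=8: ready={A,B,E,H} → run H
t=9: ready={A,B,E,H} → run H
t=10: ready={A,B,E} → run A
t=11: ready={A,B,E} → run A
t=12: ready={A,B,E} → run A
t=13: ready={A,B,E} → run A
t=14: ready={A,B,E} → run A
t=15: ready={A,B,E} → run A
t=16: ready={A,B,E} → run A
t=17: ready={B,E} → run B
t=18: ready={B,E} → run B
t=19: ready={B,E} → run B
t=20: ready={B,E} → run B
t=21: ready={B,E} → run B
t=22: ready={B,E} → run B
t=23: ready={B,E} → run B
t=24: ready={E} → run E
t=25: ready={E} → run E
t=26: ready={E} → run E
t=27: ready={E} → run E
t=28: (idle)
t=29: (idle)

context switches = 5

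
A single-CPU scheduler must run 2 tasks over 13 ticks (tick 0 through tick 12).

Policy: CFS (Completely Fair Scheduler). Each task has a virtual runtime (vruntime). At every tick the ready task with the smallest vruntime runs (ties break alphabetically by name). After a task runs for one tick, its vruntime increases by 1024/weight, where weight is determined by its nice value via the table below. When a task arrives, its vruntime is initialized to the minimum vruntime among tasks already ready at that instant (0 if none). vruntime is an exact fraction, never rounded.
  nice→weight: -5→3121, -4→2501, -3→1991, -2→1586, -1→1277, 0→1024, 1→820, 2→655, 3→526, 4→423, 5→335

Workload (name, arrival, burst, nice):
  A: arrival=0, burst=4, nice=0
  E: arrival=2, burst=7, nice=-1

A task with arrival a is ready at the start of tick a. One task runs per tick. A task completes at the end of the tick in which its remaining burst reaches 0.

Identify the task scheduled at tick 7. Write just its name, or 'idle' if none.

t=0: vr[A=0] → run A
t=1: vr[A=1] → run A
t=2: vr[A=2 E=2] → run A
t=3: vr[A=3 E=2] → run E
t=4: vr[A=3 E=3578/1277] → run E
t=5: vr[A=3 E=4602/1277] → run A
t=6: vr[E=4602/1277] → run E
t=7: vr[E=5626/1277] → run E
t=8: vr[E=6650/1277] → run E
t=9: vr[E=7674/1277] → run E
t=10: vr[E=8698/1277] → run E
t=11: (idle)
t=12: (idle)

running at tick 7 = E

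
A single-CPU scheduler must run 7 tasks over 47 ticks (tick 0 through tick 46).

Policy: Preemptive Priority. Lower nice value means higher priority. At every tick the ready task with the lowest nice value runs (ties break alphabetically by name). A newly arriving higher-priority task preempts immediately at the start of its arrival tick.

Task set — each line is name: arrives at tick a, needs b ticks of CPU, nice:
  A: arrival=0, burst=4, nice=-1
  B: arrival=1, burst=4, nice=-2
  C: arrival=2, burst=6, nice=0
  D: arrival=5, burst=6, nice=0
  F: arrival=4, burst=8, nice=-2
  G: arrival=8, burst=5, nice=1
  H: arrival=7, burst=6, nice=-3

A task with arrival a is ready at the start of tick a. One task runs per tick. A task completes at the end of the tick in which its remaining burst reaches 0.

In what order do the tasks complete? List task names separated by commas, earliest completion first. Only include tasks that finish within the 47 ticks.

completion order = B, H, F, A, C, D, G

t=0: ready={A} → run A
t=1: ready={A,B} → run B
t=2: ready={A,B,C} → run B
t=3: ready={A,B,C} → run B
t=4: ready={A,B,C,F} → run B
t=5: ready={A,C,D,F} → run F
t=6: ready={A,C,D,F} → run F
t=7: ready={A,C,D,F,H} → run H
t=8: ready={A,C,D,F,G,H} → run H
t=9: ready={A,C,D,F,G,H} → run H
t=10: ready={A,C,D,F,G,H} → run H
t=11: ready={A,C,D,F,G,H} → run H
t=12: ready={A,C,D,F,G,H} → run H
t=13: ready={A,C,D,F,G} → run F
t=14: ready={A,C,D,F,G} → run F
t=15: ready={A,C,D,F,G} → run F
t=16: ready={A,C,D,F,G} → run F
t=17: ready={A,C,D,F,G} → run F
t=18: ready={A,C,D,F,G} → run F
t=19: ready={A,C,D,G} → run A
t=20: ready={A,C,D,G} → run A
t=21: ready={A,C,D,G} → run A
t=22: ready={C,D,G} → run C
t=23: ready={C,D,G} → run C
t=24: ready={C,D,G} → run C
t=25: ready={C,D,G} → run C
t=26: ready={C,D,G} → run C
t=27: ready={C,D,G} → run C
t=28: ready={D,G} → run D
t=29: ready={D,G} → run D
t=30: ready={D,G} → run D
t=31: ready={D,G} → run D
t=32: ready={D,G} → run D
t=33: ready={D,G} → run D
t=34: ready={G} → run G
t=35: ready={G} → run G
t=36: ready={G} → run G
t=37: ready={G} → run G
t=38: ready={G} → run G
t=39: (idle)
t=40: (idle)
t=41: (idle)
t=42: (idle)
t=43: (idle)
t=44: (idle)
t=45: (idle)
t=46: (idle)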